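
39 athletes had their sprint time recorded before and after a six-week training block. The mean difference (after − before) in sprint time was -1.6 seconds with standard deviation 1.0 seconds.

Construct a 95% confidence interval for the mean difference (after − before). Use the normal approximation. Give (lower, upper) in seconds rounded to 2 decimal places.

Paired design: SE = s_d/√n = 1.0/√39 = 0.1601.
z* = 1.960; margin of error = 1.960 × 0.1601 = 0.3138.
-1.6 ± 0.3138 → (-1.91, -1.29).

(-1.91, -1.29)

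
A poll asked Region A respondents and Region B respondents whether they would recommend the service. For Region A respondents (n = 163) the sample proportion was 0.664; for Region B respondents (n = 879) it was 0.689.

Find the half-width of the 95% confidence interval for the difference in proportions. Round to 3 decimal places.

Each SE is √(p̂(1−p̂)/n): √(0.6640·0.3360/163) = 0.03700 and √(0.6890·0.3110/879) = 0.01561.
SE(p̂₁ − p̂₂) = √(SE₁² + SE₂²) = √(0.001369 + 0.0002436721) = 0.04016, since the two samples are independent.
At 95% confidence z* = 1.960; margin = 1.960 × 0.04016 = 0.07871.

0.079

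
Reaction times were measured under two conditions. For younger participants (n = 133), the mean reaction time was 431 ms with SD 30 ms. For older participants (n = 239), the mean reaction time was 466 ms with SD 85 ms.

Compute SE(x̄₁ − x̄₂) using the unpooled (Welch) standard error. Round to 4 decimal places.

6.0825

Per-group SEs: s₁/√n₁ = 30/√133 = 2.6013, s₂/√n₂ = 85/√239 = 5.4982.
Unpooled SE of the difference: √(6.76676169 + 30.23020324) = 6.0825.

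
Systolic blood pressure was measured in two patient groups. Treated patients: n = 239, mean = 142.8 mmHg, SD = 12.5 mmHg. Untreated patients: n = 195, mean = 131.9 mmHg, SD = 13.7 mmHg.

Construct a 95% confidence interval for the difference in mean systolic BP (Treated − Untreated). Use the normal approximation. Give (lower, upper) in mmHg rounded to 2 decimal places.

SE₁ = s₁/√n₁ = 12.5/√239 = 0.8086; SE₂ = 13.7/√195 = 0.9811.
Independent samples, unequal variances: SE_diff = √(SE₁² + SE₂²) = √(0.65383396 + 0.96255721) = 1.2714.
z* = 1.960, so margin of error = 1.960 × 1.2714 = 2.4919.
Difference in means = 142.8 − 131.9 = 10.9000.
10.9000 ± 2.4919 → (8.41, 13.39).

(8.41, 13.39)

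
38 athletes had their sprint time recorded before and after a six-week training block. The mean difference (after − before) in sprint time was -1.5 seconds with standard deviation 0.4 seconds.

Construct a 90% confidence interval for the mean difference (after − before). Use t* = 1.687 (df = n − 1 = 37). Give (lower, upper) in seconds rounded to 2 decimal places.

Paired design: SE = s_d/√n = 0.4/√38 = 0.0649.
t* = 1.687; margin of error = 1.687 × 0.0649 = 0.1095.
-1.5 ± 0.1095 → (-1.61, -1.39).

(-1.61, -1.39)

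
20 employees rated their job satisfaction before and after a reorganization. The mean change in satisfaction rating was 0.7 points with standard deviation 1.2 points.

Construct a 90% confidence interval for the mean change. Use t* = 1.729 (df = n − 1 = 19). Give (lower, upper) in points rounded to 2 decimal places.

(0.24, 1.16)

This is a matched-pairs design, so SE = s_d/√n = 1.2/√20 = 0.2683.
Margin = 1.729 × 0.2683 = 0.4639; the interval is 0.7 ± 0.4639 = (0.24, 1.16).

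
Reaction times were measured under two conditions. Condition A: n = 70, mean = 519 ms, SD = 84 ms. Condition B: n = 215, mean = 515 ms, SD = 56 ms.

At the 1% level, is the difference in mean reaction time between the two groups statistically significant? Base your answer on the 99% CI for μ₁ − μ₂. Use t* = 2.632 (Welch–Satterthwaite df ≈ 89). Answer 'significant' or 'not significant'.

SE₁ = s₁/√n₁ = 84/√70 = 10.0399; SE₂ = 56/√215 = 3.8192.
Independent samples, unequal variances: SE_diff = √(SE₁² + SE₂²) = √(100.79959201 + 14.58628864) = 10.7418.
t* = 2.632, so margin of error = 2.632 × 10.7418 = 28.2724.
Difference in means = 519 − 515 = 4.0000.
4.0000 ± 28.2724 → (-24.2724, 32.2724).
The interval (-24.2724, 32.2724) contains 0, so the difference is not significant.

not significant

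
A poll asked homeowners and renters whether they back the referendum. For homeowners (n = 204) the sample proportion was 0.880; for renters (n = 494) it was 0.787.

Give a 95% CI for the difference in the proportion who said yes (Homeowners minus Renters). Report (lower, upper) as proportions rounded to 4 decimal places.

(0.0356, 0.1504)

The two standard errors are √(0.8800×0.1200/204) = 0.02275 and √(0.7870×0.2130/494) = 0.01842.
Because the samples are independent, SE_diff = √(0.02275² + 0.01842²) = 0.02927.
Using z* = 1.960 for 95%, ME = 1.960 × 0.02927 = 0.05737.
p̂₁ − p̂₂ = 0.0930; interval 0.0930 ± 0.05737 gives (0.0356, 0.1504).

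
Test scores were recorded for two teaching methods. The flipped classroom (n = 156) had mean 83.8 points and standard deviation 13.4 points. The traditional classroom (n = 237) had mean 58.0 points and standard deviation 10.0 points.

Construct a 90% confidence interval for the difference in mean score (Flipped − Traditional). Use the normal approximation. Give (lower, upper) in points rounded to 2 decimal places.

(23.74, 27.86)

Standard errors of each mean: 13.4/√156 = 1.0729 and 10.0/√237 = 0.6496.
SE(x̄₁ − x̄₂) = √(1.0729² + 0.6496²) = 1.2542 for independent samples with unequal variances.
With z* = 1.645, the margin is 1.645 × 1.2542 = 2.0632.
x̄₁ − x̄₂ = 83.8 − 58.0 = 25.8000; the interval is 25.8000 ± 2.0632 = (23.74, 27.86).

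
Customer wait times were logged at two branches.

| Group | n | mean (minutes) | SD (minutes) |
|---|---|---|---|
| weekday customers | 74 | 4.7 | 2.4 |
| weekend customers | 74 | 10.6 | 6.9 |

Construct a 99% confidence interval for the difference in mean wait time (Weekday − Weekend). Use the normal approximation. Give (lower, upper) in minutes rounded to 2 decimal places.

SE₁ = s₁/√n₁ = 2.4/√74 = 0.2790; SE₂ = 6.9/√74 = 0.8021.
Independent samples, unequal variances: SE_diff = √(SE₁² + SE₂²) = √(0.077841 + 0.64336441) = 0.8492.
z* = 2.576, so margin of error = 2.576 × 0.8492 = 2.1875.
Difference in means = 4.7 − 10.6 = -5.9000.
-5.9000 ± 2.1875 → (-8.09, -3.71).

(-8.09, -3.71)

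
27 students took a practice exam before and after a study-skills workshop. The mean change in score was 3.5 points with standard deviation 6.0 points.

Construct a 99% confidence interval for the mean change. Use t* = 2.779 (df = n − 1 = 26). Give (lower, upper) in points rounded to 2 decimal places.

(0.29, 6.71)

Paired design: SE = s_d/√n = 6.0/√27 = 1.1547.
t* = 2.779; margin of error = 2.779 × 1.1547 = 3.2089.
3.5 ± 3.2089 → (0.29, 6.71).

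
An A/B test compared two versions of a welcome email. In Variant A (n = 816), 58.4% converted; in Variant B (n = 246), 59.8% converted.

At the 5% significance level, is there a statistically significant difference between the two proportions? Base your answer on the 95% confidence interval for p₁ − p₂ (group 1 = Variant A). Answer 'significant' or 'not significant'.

not significant

Each SE is √(p̂(1−p̂)/n): √(0.5840·0.4160/816) = 0.01725 and √(0.5980·0.4020/246) = 0.03126.
SE(p̂₁ − p̂₂) = √(SE₁² + SE₂²) = √(0.0002975625 + 0.0009771876) = 0.03570, since the two samples are independent.
At 95% confidence z* = 1.960; margin = 1.960 × 0.03570 = 0.06997.
The difference is 0.5840 − 0.5980 = -0.0140, so the interval is -0.0140 ± 0.06997 = (-0.08397, 0.05597).
The interval (-0.08397, 0.05597) contains 0, so the difference is not significant.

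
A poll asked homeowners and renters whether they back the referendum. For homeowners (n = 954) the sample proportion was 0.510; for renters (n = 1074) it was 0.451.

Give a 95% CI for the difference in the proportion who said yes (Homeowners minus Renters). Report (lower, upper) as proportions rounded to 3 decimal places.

(0.016, 0.102)

The two standard errors are √(0.5100×0.4900/954) = 0.01618 and √(0.4510×0.5490/1074) = 0.01518.
Because the samples are independent, SE_diff = √(0.01618² + 0.01518²) = 0.02219.
Using z* = 1.960 for 95%, ME = 1.960 × 0.02219 = 0.04349.
p̂₁ − p̂₂ = 0.0590; interval 0.0590 ± 0.04349 gives (0.016, 0.102).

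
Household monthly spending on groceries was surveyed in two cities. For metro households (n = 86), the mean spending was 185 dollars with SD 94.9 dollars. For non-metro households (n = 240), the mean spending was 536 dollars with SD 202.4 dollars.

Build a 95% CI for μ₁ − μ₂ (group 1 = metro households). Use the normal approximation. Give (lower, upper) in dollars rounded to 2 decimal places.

Standard errors of each mean: 94.9/√86 = 10.2333 and 202.4/√240 = 13.0649.
SE(x̄₁ − x̄₂) = √(10.2333² + 13.0649²) = 16.5955 for independent samples with unequal variances.
With z* = 1.960, the margin is 1.960 × 16.5955 = 32.5272.
x̄₁ − x̄₂ = 185 − 536 = -351.0000; the interval is -351.0000 ± 32.5272 = (-383.53, -318.47).

(-383.53, -318.47)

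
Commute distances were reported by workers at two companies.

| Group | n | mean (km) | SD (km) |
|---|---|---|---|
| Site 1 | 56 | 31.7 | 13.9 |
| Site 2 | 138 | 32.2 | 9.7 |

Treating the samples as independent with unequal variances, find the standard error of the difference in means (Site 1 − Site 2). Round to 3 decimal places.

SE₁ = s₁/√n₁ = 13.9/√56 = 1.8575; SE₂ = 9.7/√138 = 0.8257.
Independent samples, unequal variances: SE_diff = √(SE₁² + SE₂²) = √(3.45030625 + 0.68178049) = 2.0328.

2.033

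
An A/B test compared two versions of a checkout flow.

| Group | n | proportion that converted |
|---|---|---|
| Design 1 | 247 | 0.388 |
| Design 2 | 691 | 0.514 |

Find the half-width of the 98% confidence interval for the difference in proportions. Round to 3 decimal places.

0.085

SE₁ = √(p̂₁(1−p̂₁)/n₁) = √(0.3880·0.6120/247) = 0.03101; SE₂ = √(0.5140·0.4860/691) = 0.01901.
Independent samples: SE of the difference = √(SE₁² + SE₂²) = √(0.0009616201 + 0.0003613801) = 0.03637.
z* for 98% confidence is 2.326, so the margin of error is 2.326 × 0.03637 = 0.08460.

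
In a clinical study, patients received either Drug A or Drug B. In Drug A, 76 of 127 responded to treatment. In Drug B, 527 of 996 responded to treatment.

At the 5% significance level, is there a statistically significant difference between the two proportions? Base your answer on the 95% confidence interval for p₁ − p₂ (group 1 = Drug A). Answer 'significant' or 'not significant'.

not significant

First, p̂₁ = 76/127 = 0.5984; p̂₂ = 527/996 = 0.5291.
The two standard errors are √(0.5984×0.4016/127) = 0.04350 and √(0.5291×0.4709/996) = 0.01582.
Because the samples are independent, SE_diff = √(0.04350² + 0.01582²) = 0.04629.
Using z* = 1.960 for 95%, ME = 1.960 × 0.04629 = 0.09073.
p̂₁ − p̂₂ = 0.0693; interval 0.0693 ± 0.09073 gives (-0.02143, 0.16003).
The interval (-0.02143, 0.16003) contains 0, so the difference is not significant.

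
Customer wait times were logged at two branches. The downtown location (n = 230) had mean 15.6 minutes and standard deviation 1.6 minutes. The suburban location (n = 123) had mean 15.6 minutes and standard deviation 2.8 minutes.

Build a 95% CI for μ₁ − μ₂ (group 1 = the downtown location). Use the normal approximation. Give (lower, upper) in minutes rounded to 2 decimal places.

SE₁ = s₁/√n₁ = 1.6/√230 = 0.1055; SE₂ = 2.8/√123 = 0.2525.
Independent samples, unequal variances: SE_diff = √(SE₁² + SE₂²) = √(0.01113025 + 0.06375625) = 0.2737.
z* = 1.960, so margin of error = 1.960 × 0.2737 = 0.5365.
Difference in means = 15.6 − 15.6 = 0.0000.
0.0000 ± 0.5365 → (-0.54, 0.54).

(-0.54, 0.54)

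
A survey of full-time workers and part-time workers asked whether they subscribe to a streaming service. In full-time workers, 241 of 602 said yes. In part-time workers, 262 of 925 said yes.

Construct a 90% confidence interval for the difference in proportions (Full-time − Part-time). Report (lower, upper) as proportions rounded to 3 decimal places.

First, p̂₁ = 241/602 = 0.4003; p̂₂ = 262/925 = 0.2832.
The two standard errors are √(0.4003×0.5997/602) = 0.01997 and √(0.2832×0.7168/925) = 0.01481.
Because the samples are independent, SE_diff = √(0.01997² + 0.01481²) = 0.02486.
Using z* = 1.645 for 90%, ME = 1.645 × 0.02486 = 0.04089.
p̂₁ − p̂₂ = 0.1171; interval 0.1171 ± 0.04089 gives (0.076, 0.158).

(0.076, 0.158)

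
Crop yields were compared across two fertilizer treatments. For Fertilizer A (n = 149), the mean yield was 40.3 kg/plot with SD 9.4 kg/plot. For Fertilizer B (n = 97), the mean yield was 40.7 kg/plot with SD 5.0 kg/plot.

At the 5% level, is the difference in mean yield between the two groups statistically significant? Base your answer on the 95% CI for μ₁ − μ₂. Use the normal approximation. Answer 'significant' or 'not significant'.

not significant

SE₁ = s₁/√n₁ = 9.4/√149 = 0.7701; SE₂ = 5.0/√97 = 0.5077.
Independent samples, unequal variances: SE_diff = √(SE₁² + SE₂²) = √(0.59305401 + 0.25775929) = 0.9224.
z* = 1.960, so margin of error = 1.960 × 0.9224 = 1.8079.
Difference in means = 40.3 − 40.7 = -0.4000.
-0.4000 ± 1.8079 → (-2.2079, 1.4079).
The interval (-2.2079, 1.4079) contains 0, so the difference is not significant.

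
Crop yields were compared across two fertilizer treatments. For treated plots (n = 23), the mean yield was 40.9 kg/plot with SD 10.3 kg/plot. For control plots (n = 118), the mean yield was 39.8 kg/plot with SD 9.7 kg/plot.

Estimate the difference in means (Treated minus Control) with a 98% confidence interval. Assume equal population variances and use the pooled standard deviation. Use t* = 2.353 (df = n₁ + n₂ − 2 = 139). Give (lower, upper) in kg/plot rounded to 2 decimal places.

s_p = √[((n₁−1)s₁² + (n₂−1)s₂²)/(n₁+n₂−2)] = √[(22·10.3² + 117·9.7²)/139] = 9.7974.
SE = 9.7974·√(1/23 + 1/118) = 2.2331.
With t* = 2.353, margin = 2.353 × 2.2331 = 5.2545.
x̄₁ − x̄₂ = 40.9 − 39.8 = 1.1000; interval 1.1000 ± 5.2545 = (-4.15, 6.35).

(-4.15, 6.35)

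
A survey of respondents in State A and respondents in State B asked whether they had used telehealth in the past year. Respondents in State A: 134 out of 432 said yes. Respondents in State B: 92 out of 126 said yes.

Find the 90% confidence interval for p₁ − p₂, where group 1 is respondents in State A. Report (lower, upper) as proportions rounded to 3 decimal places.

(-0.495, -0.345)

Sample proportions: 134/432 = 0.3102, 92/126 = 0.7302.
Each SE is √(p̂(1−p̂)/n): √(0.3102·0.6898/432) = 0.02226 and √(0.7302·0.2698/126) = 0.03954.
SE(p̂₁ − p̂₂) = √(SE₁² + SE₂²) = √(0.0004955076 + 0.0015634116) = 0.04538, since the two samples are independent.
At 90% confidence z* = 1.645; margin = 1.645 × 0.04538 = 0.07465.
The difference is 0.3102 − 0.7302 = -0.4200, so the interval is -0.4200 ± 0.07465 = (-0.495, -0.345).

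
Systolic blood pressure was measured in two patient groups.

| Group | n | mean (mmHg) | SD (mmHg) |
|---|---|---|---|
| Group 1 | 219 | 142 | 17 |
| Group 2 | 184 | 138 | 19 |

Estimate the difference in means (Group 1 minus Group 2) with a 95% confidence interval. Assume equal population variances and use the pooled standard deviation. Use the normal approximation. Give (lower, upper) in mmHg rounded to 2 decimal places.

(0.48, 7.52)

Pooled variance s_p² = [218·17² + 183·19²] / (219+184−2) = 321.8579, so s_p = 17.9404.
SE_diff = s_p·√(1/n₁ + 1/n₂) = 17.9404·√(1/219 + 1/184) = 1.7941.
z* = 1.960; margin = 1.960 × 1.7941 = 3.5164.
Difference = 142 − 138 = 4.0000.
4.0000 ± 3.5164 → (0.48, 7.52).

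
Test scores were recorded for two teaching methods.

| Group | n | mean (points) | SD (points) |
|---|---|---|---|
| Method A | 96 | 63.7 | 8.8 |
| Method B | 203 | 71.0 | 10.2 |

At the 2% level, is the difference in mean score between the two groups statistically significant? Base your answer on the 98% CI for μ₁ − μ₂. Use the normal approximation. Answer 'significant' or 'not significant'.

Standard errors of each mean: 8.8/√96 = 0.8981 and 10.2/√203 = 0.7159.
SE(x̄₁ − x̄₂) = √(0.8981² + 0.7159²) = 1.1485 for independent samples with unequal variances.
With z* = 2.326, the margin is 2.326 × 1.1485 = 2.6714.
x̄₁ − x̄₂ = 63.7 − 71.0 = -7.3000; the interval is -7.3000 ± 2.6714 = (-9.9714, -4.6286).
The interval (-9.9714, -4.6286) does not contain 0, so the difference is significant.

significant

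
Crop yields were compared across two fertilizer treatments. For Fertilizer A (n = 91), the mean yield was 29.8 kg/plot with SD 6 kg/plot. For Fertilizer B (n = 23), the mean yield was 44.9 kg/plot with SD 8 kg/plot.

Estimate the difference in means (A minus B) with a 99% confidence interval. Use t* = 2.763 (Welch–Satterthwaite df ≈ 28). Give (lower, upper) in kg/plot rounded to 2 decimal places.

SE₁ = s₁/√n₁ = 6/√91 = 0.6290; SE₂ = 8/√23 = 1.6681.
Independent samples, unequal variances: SE_diff = √(SE₁² + SE₂²) = √(0.395641 + 2.78255761) = 1.7828.
t* = 2.763, so margin of error = 2.763 × 1.7828 = 4.9259.
Difference in means = 29.8 − 44.9 = -15.1000.
-15.1000 ± 4.9259 → (-20.03, -10.17).

(-20.03, -10.17)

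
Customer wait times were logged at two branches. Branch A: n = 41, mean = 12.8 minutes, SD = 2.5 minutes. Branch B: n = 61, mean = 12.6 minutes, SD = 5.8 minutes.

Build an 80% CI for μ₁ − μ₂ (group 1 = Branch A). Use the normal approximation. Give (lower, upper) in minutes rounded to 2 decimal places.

Standard errors of each mean: 2.5/√41 = 0.3904 and 5.8/√61 = 0.7426.
SE(x̄₁ − x̄₂) = √(0.3904² + 0.7426²) = 0.8390 for independent samples with unequal variances.
With z* = 1.282, the margin is 1.282 × 0.8390 = 1.0756.
x̄₁ − x̄₂ = 12.8 − 12.6 = 0.2000; the interval is 0.2000 ± 1.0756 = (-0.88, 1.28).

(-0.88, 1.28)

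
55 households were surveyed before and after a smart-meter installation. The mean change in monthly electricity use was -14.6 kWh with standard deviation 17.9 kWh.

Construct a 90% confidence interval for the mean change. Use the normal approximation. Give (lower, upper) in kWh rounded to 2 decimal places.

(-18.57, -10.63)

This is a matched-pairs design, so SE = s_d/√n = 17.9/√55 = 2.4136.
Margin = 1.645 × 2.4136 = 3.9704; the interval is -14.6 ± 3.9704 = (-18.57, -10.63).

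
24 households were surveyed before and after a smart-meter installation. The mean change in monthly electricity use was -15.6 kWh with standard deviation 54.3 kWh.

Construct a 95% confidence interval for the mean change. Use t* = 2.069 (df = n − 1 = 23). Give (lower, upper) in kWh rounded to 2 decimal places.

Paired design: SE = s_d/√n = 54.3/√24 = 11.0839.
t* = 2.069; margin of error = 2.069 × 11.0839 = 22.9326.
-15.6 ± 22.9326 → (-38.53, 7.33).

(-38.53, 7.33)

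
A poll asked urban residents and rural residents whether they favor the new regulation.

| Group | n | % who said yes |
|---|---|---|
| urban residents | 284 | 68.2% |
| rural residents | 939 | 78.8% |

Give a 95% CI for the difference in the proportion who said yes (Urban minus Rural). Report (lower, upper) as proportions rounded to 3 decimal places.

SE₁ = √(p̂₁(1−p̂₁)/n₁) = √(0.6820·0.3180/284) = 0.02763; SE₂ = √(0.7880·0.2120/939) = 0.01334.
Independent samples: SE of the difference = √(SE₁² + SE₂²) = √(0.0007634169 + 0.0001779556) = 0.03068.
z* for 95% confidence is 1.960, so the margin of error is 1.960 × 0.03068 = 0.06013.
Point estimate p̂₁ − p̂₂ = 0.6820 − 0.7880 = -0.1060.
-0.1060 ± 0.06013 → (-0.166, -0.046).

(-0.166, -0.046)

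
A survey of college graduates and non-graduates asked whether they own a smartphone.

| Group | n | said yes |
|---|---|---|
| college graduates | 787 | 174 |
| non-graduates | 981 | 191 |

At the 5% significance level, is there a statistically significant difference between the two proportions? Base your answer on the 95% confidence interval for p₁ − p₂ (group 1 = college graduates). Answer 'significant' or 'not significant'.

not significant

Sample proportions: 174/787 = 0.2211, 191/981 = 0.1947.
Each SE is √(p̂(1−p̂)/n): √(0.2211·0.7789/787) = 0.01479 and √(0.1947·0.8053/981) = 0.01264.
SE(p̂₁ − p̂₂) = √(SE₁² + SE₂²) = √(0.0002187441 + 0.0001597696) = 0.01946, since the two samples are independent.
At 95% confidence z* = 1.960; margin = 1.960 × 0.01946 = 0.03814.
The difference is 0.2211 − 0.1947 = 0.0264, so the interval is 0.0264 ± 0.03814 = (-0.01174, 0.06454).
The interval (-0.01174, 0.06454) contains 0, so the difference is not significant.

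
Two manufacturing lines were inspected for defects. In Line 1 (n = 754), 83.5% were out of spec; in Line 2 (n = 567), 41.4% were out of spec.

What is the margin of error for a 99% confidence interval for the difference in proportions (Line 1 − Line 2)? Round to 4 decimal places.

SE₁ = √(p̂₁(1−p̂₁)/n₁) = √(0.8350·0.1650/754) = 0.01352; SE₂ = √(0.4140·0.5860/567) = 0.02069.
Independent samples: SE of the difference = √(SE₁² + SE₂²) = √(0.0001827904 + 0.0004280761) = 0.02472.
z* for 99% confidence is 2.576, so the margin of error is 2.576 × 0.02472 = 0.06368.

0.0637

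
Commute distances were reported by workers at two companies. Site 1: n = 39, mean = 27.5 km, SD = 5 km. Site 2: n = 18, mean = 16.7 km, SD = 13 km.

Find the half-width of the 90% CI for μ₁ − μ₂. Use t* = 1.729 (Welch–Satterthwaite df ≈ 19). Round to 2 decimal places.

Standard errors of each mean: 5/√39 = 0.8006 and 13/√18 = 3.0641.
SE(x̄₁ − x̄₂) = √(0.8006² + 3.0641²) = 3.1670 for independent samples with unequal variances.
With t* = 1.729, the margin is 1.729 × 3.1670 = 5.4757.

5.48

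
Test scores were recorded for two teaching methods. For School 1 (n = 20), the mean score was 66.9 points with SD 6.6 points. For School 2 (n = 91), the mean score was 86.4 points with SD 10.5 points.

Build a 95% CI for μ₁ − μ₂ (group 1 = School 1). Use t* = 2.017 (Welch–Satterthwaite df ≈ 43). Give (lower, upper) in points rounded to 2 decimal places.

(-23.21, -15.79)

Per-group SEs: s₁/√n₁ = 6.6/√20 = 1.4758, s₂/√n₂ = 10.5/√91 = 1.1007.
Unpooled SE of the difference: √(2.17798564 + 1.21154049) = 1.8411.
Margin of error = t* · SE = 2.017 × 1.8411 = 3.7135.
x̄₁ − x̄₂ = 66.9 − 86.4 = -19.5000.
CI: -19.5000 ± 3.7135 = (-23.21, -15.79).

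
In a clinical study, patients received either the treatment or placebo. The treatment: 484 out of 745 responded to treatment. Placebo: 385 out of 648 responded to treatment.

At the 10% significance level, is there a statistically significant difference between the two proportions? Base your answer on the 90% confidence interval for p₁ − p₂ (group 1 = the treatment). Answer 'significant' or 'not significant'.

p̂₁ = 484/745 = 0.6497 and p̂₂ = 385/648 = 0.5941.
SE₁ = √(p̂₁(1−p̂₁)/n₁) = √(0.6497·0.3503/745) = 0.01748; SE₂ = √(0.5941·0.4059/648) = 0.01929.
Independent samples: SE of the difference = √(SE₁² + SE₂²) = √(0.0003055504 + 0.0003721041) = 0.02603.
z* for 90% confidence is 1.645, so the margin of error is 1.645 × 0.02603 = 0.04282.
Point estimate p̂₁ − p̂₂ = 0.6497 − 0.5941 = 0.0556.
0.0556 ± 0.04282 → (0.01278, 0.09842).
The interval (0.01278, 0.09842) does not contain 0, so the difference is significant.

significant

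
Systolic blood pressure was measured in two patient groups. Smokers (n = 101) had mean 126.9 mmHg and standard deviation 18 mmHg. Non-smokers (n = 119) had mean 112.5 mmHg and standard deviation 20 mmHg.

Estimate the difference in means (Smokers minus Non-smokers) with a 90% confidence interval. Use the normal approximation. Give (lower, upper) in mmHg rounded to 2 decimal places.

(10.18, 18.62)

SE₁ = s₁/√n₁ = 18/√101 = 1.7911; SE₂ = 20/√119 = 1.8334.
Independent samples, unequal variances: SE_diff = √(SE₁² + SE₂²) = √(3.20803921 + 3.36135556) = 2.5631.
z* = 1.645, so margin of error = 1.645 × 2.5631 = 4.2163.
Difference in means = 126.9 − 112.5 = 14.4000.
14.4000 ± 4.2163 → (10.18, 18.62).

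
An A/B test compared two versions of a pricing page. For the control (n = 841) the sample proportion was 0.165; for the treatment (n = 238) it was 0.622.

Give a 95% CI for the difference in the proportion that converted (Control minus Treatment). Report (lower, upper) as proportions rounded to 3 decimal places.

SE₁ = √(p̂₁(1−p̂₁)/n₁) = √(0.1650·0.8350/841) = 0.01280; SE₂ = √(0.6220·0.3780/238) = 0.03143.
Independent samples: SE of the difference = √(SE₁² + SE₂²) = √(0.00016384 + 0.0009878449) = 0.03394.
z* for 95% confidence is 1.960, so the margin of error is 1.960 × 0.03394 = 0.06652.
Point estimate p̂₁ − p̂₂ = 0.1650 − 0.6220 = -0.4570.
-0.4570 ± 0.06652 → (-0.524, -0.390).

(-0.524, -0.390)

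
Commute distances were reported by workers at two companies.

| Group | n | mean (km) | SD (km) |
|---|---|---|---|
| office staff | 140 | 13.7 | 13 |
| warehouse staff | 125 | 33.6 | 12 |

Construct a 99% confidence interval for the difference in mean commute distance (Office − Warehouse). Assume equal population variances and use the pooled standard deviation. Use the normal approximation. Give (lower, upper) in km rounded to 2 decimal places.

(-23.87, -15.93)

Pooled variance s_p² = [139·13² + 124·12²] / (140+125−2) = 157.2129, so s_p = 12.5385.
SE_diff = s_p·√(1/n₁ + 1/n₂) = 12.5385·√(1/140 + 1/125) = 1.5429.
z* = 2.576; margin = 2.576 × 1.5429 = 3.9745.
Difference = 13.7 − 33.6 = -19.9000.
-19.9000 ± 3.9745 → (-23.87, -15.93).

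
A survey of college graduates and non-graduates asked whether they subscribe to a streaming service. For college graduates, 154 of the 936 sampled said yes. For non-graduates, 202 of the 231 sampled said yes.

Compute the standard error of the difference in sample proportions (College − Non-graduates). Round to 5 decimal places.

0.02494

Sample proportions: 154/936 = 0.1645, 202/231 = 0.8745.
Each SE is √(p̂(1−p̂)/n): √(0.1645·0.8355/936) = 0.01212 and √(0.8745·0.1255/231) = 0.02180.
SE(p̂₁ − p̂₂) = √(SE₁² + SE₂²) = √(0.0001468944 + 0.00047524) = 0.02494, since the two samples are independent.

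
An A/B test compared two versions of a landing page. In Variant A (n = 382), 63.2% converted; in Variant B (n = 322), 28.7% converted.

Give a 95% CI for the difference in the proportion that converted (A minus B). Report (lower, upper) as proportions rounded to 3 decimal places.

SE₁ = √(p̂₁(1−p̂₁)/n₁) = √(0.6320·0.3680/382) = 0.02467; SE₂ = √(0.2870·0.7130/322) = 0.02521.
Independent samples: SE of the difference = √(SE₁² + SE₂²) = √(0.0006086089 + 0.0006355441) = 0.03527.
z* for 95% confidence is 1.960, so the margin of error is 1.960 × 0.03527 = 0.06913.
Point estimate p̂₁ − p̂₂ = 0.6320 − 0.2870 = 0.3450.
0.3450 ± 0.06913 → (0.276, 0.414).

(0.276, 0.414)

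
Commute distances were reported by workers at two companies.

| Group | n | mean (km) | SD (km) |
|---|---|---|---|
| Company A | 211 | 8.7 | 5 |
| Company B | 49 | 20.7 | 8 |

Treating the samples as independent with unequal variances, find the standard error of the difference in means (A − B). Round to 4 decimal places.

Standard errors of each mean: 5/√211 = 0.3442 and 8/√49 = 1.1429.
SE(x̄₁ − x̄₂) = √(0.3442² + 1.1429²) = 1.1936 for independent samples with unequal variances.

1.1936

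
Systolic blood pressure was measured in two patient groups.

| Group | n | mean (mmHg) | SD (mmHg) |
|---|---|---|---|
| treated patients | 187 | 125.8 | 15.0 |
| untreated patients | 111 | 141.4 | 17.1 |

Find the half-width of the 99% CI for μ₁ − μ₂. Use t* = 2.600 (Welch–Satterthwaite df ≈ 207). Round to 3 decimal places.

Standard errors of each mean: 15.0/√187 = 1.0969 and 17.1/√111 = 1.6231.
SE(x̄₁ − x̄₂) = √(1.0969² + 1.6231²) = 1.9590 for independent samples with unequal variances.
With t* = 2.600, the margin is 2.600 × 1.9590 = 5.0934.

5.093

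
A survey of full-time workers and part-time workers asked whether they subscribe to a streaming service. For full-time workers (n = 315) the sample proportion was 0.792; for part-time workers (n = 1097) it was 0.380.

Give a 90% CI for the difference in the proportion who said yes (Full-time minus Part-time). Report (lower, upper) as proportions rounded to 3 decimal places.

SE₁ = √(p̂₁(1−p̂₁)/n₁) = √(0.7920·0.2080/315) = 0.02287; SE₂ = √(0.3800·0.6200/1097) = 0.01465.
Independent samples: SE of the difference = √(SE₁² + SE₂²) = √(0.0005230369 + 0.0002146225) = 0.02716.
z* for 90% confidence is 1.645, so the margin of error is 1.645 × 0.02716 = 0.04468.
Point estimate p̂₁ − p̂₂ = 0.7920 − 0.3800 = 0.4120.
0.4120 ± 0.04468 → (0.367, 0.457).

(0.367, 0.457)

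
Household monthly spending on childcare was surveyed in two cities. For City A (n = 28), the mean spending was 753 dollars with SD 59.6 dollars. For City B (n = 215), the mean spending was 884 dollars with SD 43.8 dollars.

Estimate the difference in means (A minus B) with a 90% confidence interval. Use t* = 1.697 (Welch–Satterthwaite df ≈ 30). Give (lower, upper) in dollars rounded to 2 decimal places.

(-150.77, -111.23)

Standard errors of each mean: 59.6/√28 = 11.2633 and 43.8/√215 = 2.9871.
SE(x̄₁ − x̄₂) = √(11.2633² + 2.9871²) = 11.6527 for independent samples with unequal variances.
With t* = 1.697, the margin is 1.697 × 11.6527 = 19.7746.
x̄₁ − x̄₂ = 753 − 884 = -131.0000; the interval is -131.0000 ± 19.7746 = (-150.77, -111.23).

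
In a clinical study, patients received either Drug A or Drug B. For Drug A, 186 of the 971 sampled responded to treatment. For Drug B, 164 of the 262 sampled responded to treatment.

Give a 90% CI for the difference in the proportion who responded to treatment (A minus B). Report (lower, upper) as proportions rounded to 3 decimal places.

Sample proportions: 186/971 = 0.1916, 164/262 = 0.6260.
Each SE is √(p̂(1−p̂)/n): √(0.1916·0.8084/971) = 0.01263 and √(0.6260·0.3740/262) = 0.02989.
SE(p̂₁ − p̂₂) = √(SE₁² + SE₂²) = √(0.0001595169 + 0.0008934121) = 0.03245, since the two samples are independent.
At 90% confidence z* = 1.645; margin = 1.645 × 0.03245 = 0.05338.
The difference is 0.1916 − 0.6260 = -0.4344, so the interval is -0.4344 ± 0.05338 = (-0.488, -0.381).

(-0.488, -0.381)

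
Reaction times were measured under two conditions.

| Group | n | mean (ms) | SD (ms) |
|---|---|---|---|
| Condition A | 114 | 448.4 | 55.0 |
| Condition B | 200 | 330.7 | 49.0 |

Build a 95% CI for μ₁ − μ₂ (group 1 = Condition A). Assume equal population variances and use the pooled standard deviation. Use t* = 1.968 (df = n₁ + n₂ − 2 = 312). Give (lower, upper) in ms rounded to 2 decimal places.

Pooled variance s_p² = [113·55.0² + 199·49.0²] / (114+200−2) = 2627.0000, so s_p = 51.2543.
SE_diff = s_p·√(1/n₁ + 1/n₂) = 51.2543·√(1/114 + 1/200) = 6.0149.
t* = 1.968; margin = 1.968 × 6.0149 = 11.8373.
Difference = 448.4 − 330.7 = 117.7000.
117.7000 ± 11.8373 → (105.86, 129.54).

(105.86, 129.54)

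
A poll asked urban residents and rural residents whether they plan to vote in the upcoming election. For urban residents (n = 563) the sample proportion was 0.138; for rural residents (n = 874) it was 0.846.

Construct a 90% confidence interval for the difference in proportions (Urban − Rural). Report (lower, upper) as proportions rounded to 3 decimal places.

(-0.739, -0.677)

SE₁ = √(p̂₁(1−p̂₁)/n₁) = √(0.1380·0.8620/563) = 0.01454; SE₂ = √(0.8460·0.1540/874) = 0.01221.
Independent samples: SE of the difference = √(SE₁² + SE₂²) = √(0.0002114116 + 0.0001490841) = 0.01899.
z* for 90% confidence is 1.645, so the margin of error is 1.645 × 0.01899 = 0.03124.
Point estimate p̂₁ − p̂₂ = 0.1380 − 0.8460 = -0.7080.
-0.7080 ± 0.03124 → (-0.739, -0.677).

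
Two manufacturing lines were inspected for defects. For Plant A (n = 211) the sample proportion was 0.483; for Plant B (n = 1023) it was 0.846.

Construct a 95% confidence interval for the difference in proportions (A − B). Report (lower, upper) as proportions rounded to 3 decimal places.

(-0.434, -0.292)

Each SE is √(p̂(1−p̂)/n): √(0.4830·0.5170/211) = 0.03440 and √(0.8460·0.1540/1023) = 0.01129.
SE(p̂₁ − p̂₂) = √(SE₁² + SE₂²) = √(0.00118336 + 0.0001274641) = 0.03621, since the two samples are independent.
At 95% confidence z* = 1.960; margin = 1.960 × 0.03621 = 0.07097.
The difference is 0.4830 − 0.8460 = -0.3630, so the interval is -0.3630 ± 0.07097 = (-0.434, -0.292).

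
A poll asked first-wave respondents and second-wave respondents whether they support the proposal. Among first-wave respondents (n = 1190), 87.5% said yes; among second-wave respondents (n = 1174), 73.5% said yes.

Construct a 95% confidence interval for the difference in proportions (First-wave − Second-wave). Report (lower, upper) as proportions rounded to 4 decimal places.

The two standard errors are √(0.8750×0.1250/1190) = 0.00959 and √(0.7350×0.2650/1174) = 0.01288.
Because the samples are independent, SE_diff = √(0.00959² + 0.01288²) = 0.01606.
Using z* = 1.960 for 95%, ME = 1.960 × 0.01606 = 0.03148.
p̂₁ − p̂₂ = 0.1400; interval 0.1400 ± 0.03148 gives (0.1085, 0.1715).

(0.1085, 0.1715)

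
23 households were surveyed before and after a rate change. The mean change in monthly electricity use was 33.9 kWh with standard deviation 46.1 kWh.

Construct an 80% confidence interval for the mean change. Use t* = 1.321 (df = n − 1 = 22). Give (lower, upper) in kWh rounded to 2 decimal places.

This is a matched-pairs design, so SE = s_d/√n = 46.1/√23 = 9.6125.
Margin = 1.321 × 9.6125 = 12.6981; the interval is 33.9 ± 12.6981 = (21.20, 46.60).

(21.20, 46.60)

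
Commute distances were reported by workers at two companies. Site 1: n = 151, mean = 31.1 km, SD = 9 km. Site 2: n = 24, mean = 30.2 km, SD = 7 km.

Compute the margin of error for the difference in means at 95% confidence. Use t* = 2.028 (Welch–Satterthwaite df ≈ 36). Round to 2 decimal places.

3.26

Per-group SEs: s₁/√n₁ = 9/√151 = 0.7324, s₂/√n₂ = 7/√24 = 1.4289.
Unpooled SE of the difference: √(0.53640976 + 2.04175521) = 1.6057.
Margin of error = t* · SE = 2.028 × 1.6057 = 3.2564.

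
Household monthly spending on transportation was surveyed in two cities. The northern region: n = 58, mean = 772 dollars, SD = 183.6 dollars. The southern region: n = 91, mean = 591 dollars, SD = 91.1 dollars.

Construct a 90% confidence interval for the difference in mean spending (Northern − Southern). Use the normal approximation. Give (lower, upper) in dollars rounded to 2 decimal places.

(138.34, 223.66)

Per-group SEs: s₁/√n₁ = 183.6/√58 = 24.1079, s₂/√n₂ = 91.1/√91 = 9.5499.
Unpooled SE of the difference: √(581.19084241 + 91.20059001) = 25.9305.
Margin of error = z* · SE = 1.645 × 25.9305 = 42.6557.
x̄₁ − x̄₂ = 772 − 591 = 181.0000.
CI: 181.0000 ± 42.6557 = (138.34, 223.66).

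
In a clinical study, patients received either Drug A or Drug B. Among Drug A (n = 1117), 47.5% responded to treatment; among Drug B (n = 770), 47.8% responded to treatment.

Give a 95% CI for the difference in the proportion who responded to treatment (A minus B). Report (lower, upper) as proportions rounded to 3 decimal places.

(-0.049, 0.043)

SE₁ = √(p̂₁(1−p̂₁)/n₁) = √(0.4750·0.5250/1117) = 0.01494; SE₂ = √(0.4780·0.5220/770) = 0.01800.
Independent samples: SE of the difference = √(SE₁² + SE₂²) = √(0.0002232036 + 0.000324) = 0.02339.
z* for 95% confidence is 1.960, so the margin of error is 1.960 × 0.02339 = 0.04584.
Point estimate p̂₁ − p̂₂ = 0.4750 − 0.4780 = -0.0030.
-0.0030 ± 0.04584 → (-0.049, 0.043).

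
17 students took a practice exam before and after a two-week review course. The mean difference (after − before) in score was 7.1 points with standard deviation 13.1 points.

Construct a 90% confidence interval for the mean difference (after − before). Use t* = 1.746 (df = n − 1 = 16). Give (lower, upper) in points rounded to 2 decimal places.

(1.55, 12.65)

This is a matched-pairs design, so SE = s_d/√n = 13.1/√17 = 3.1772.
Margin = 1.746 × 3.1772 = 5.5474; the interval is 7.1 ± 5.5474 = (1.55, 12.65).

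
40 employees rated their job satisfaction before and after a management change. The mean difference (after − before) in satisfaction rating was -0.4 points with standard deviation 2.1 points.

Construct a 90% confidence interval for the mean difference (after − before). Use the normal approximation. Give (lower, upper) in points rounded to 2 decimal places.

(-0.95, 0.15)

This is a matched-pairs design, so SE = s_d/√n = 2.1/√40 = 0.3320.
Margin = 1.645 × 0.3320 = 0.5461; the interval is -0.4 ± 0.5461 = (-0.95, 0.15).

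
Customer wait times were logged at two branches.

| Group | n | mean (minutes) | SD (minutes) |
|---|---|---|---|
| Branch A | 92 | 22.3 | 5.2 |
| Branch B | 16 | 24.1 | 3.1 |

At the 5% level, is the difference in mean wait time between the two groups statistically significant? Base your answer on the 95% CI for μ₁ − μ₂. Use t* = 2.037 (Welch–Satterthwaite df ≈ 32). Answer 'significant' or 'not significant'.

Per-group SEs: s₁/√n₁ = 5.2/√92 = 0.5421, s₂/√n₂ = 3.1/√16 = 0.7750.
Unpooled SE of the difference: √(0.29387241 + 0.600625) = 0.9458.
Margin of error = t* · SE = 2.037 × 0.9458 = 1.9266.
x̄₁ − x̄₂ = 22.3 − 24.1 = -1.8000.
CI: -1.8000 ± 1.9266 = (-3.7266, 0.1266).
The interval (-3.7266, 0.1266) contains 0, so the difference is not significant.

not significant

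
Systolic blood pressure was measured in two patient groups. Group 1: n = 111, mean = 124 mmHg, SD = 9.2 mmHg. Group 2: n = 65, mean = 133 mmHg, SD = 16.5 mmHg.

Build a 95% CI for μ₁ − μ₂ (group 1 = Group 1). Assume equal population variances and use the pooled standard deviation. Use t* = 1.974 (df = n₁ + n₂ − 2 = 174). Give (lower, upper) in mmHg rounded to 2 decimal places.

(-12.82, -5.18)

Pooled variance s_p² = [110·9.2² + 64·16.5²] / (111+65−2) = 153.6460, so s_p = 12.3954.
SE_diff = s_p·√(1/n₁ + 1/n₂) = 12.3954·√(1/111 + 1/65) = 1.9360.
t* = 1.974; margin = 1.974 × 1.9360 = 3.8217.
Difference = 124 − 133 = -9.0000.
-9.0000 ± 3.8217 → (-12.82, -5.18).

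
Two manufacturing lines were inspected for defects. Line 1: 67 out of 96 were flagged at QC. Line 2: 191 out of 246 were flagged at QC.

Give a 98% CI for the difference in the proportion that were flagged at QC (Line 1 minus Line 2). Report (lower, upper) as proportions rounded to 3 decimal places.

p̂₁ = 67/96 = 0.6979 and p̂₂ = 191/246 = 0.7764.
SE₁ = √(p̂₁(1−p̂₁)/n₁) = √(0.6979·0.3021/96) = 0.04686; SE₂ = √(0.7764·0.2236/246) = 0.02657.
Independent samples: SE of the difference = √(SE₁² + SE₂²) = √(0.0021958596 + 0.0007059649) = 0.05387.
z* for 98% confidence is 2.326, so the margin of error is 2.326 × 0.05387 = 0.12530.
Point estimate p̂₁ − p̂₂ = 0.6979 − 0.7764 = -0.0785.
-0.0785 ± 0.12530 → (-0.204, 0.047).

(-0.204, 0.047)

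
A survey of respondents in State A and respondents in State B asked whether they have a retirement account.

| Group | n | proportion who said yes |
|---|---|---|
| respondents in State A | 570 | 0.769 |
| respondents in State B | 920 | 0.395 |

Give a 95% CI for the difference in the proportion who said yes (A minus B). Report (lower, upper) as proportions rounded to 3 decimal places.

(0.327, 0.421)

Each SE is √(p̂(1−p̂)/n): √(0.7690·0.2310/570) = 0.01765 and √(0.3950·0.6050/920) = 0.01612.
SE(p̂₁ − p̂₂) = √(SE₁² + SE₂²) = √(0.0003115225 + 0.0002598544) = 0.02390, since the two samples are independent.
At 95% confidence z* = 1.960; margin = 1.960 × 0.02390 = 0.04684.
The difference is 0.7690 − 0.3950 = 0.3740, so the interval is 0.3740 ± 0.04684 = (0.327, 0.421).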